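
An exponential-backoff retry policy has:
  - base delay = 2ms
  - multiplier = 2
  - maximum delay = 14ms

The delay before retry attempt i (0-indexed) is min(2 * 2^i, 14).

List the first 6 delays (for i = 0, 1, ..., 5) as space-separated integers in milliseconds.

Answer: 2 4 8 14 14 14

Derivation:
Computing each delay:
  i=0: min(2*2^0, 14) = 2
  i=1: min(2*2^1, 14) = 4
  i=2: min(2*2^2, 14) = 8
  i=3: min(2*2^3, 14) = 14
  i=4: min(2*2^4, 14) = 14
  i=5: min(2*2^5, 14) = 14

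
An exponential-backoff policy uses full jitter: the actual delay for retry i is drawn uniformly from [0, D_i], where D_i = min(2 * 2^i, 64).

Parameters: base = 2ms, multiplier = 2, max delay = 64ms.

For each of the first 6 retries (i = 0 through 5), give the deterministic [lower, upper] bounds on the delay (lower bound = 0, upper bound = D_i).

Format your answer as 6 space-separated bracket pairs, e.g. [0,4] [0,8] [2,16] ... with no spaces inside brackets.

Answer: [0,2] [0,4] [0,8] [0,16] [0,32] [0,64]

Derivation:
Computing bounds per retry:
  i=0: D_i=min(2*2^0,64)=2, bounds=[0,2]
  i=1: D_i=min(2*2^1,64)=4, bounds=[0,4]
  i=2: D_i=min(2*2^2,64)=8, bounds=[0,8]
  i=3: D_i=min(2*2^3,64)=16, bounds=[0,16]
  i=4: D_i=min(2*2^4,64)=32, bounds=[0,32]
  i=5: D_i=min(2*2^5,64)=64, bounds=[0,64]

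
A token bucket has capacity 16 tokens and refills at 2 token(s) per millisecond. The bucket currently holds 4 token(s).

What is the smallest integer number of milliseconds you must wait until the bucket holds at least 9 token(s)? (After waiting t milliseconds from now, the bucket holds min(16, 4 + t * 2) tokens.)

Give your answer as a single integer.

Answer: 3

Derivation:
Need 4 + t * 2 >= 9, so t >= 5/2.
Smallest integer t = ceil(5/2) = 3.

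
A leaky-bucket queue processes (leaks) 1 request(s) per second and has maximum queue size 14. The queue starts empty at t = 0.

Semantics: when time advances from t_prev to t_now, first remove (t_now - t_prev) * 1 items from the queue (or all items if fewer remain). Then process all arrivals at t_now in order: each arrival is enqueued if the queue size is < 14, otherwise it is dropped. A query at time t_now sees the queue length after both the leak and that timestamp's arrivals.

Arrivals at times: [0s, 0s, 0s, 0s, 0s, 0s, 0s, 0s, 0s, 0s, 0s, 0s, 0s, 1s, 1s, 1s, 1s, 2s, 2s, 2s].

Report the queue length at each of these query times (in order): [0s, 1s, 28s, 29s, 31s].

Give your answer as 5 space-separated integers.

Queue lengths at query times:
  query t=0s: backlog = 13
  query t=1s: backlog = 14
  query t=28s: backlog = 0
  query t=29s: backlog = 0
  query t=31s: backlog = 0

Answer: 13 14 0 0 0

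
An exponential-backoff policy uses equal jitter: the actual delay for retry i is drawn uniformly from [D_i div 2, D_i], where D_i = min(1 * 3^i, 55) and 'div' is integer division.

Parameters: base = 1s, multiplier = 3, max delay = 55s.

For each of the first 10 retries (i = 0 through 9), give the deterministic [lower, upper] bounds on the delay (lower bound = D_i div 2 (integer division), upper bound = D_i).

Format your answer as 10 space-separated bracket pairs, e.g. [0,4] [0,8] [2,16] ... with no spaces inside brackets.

Answer: [0,1] [1,3] [4,9] [13,27] [27,55] [27,55] [27,55] [27,55] [27,55] [27,55]

Derivation:
Computing bounds per retry:
  i=0: D_i=min(1*3^0,55)=1, bounds=[0,1]
  i=1: D_i=min(1*3^1,55)=3, bounds=[1,3]
  i=2: D_i=min(1*3^2,55)=9, bounds=[4,9]
  i=3: D_i=min(1*3^3,55)=27, bounds=[13,27]
  i=4: D_i=min(1*3^4,55)=55, bounds=[27,55]
  i=5: D_i=min(1*3^5,55)=55, bounds=[27,55]
  i=6: D_i=min(1*3^6,55)=55, bounds=[27,55]
  i=7: D_i=min(1*3^7,55)=55, bounds=[27,55]
  i=8: D_i=min(1*3^8,55)=55, bounds=[27,55]
  i=9: D_i=min(1*3^9,55)=55, bounds=[27,55]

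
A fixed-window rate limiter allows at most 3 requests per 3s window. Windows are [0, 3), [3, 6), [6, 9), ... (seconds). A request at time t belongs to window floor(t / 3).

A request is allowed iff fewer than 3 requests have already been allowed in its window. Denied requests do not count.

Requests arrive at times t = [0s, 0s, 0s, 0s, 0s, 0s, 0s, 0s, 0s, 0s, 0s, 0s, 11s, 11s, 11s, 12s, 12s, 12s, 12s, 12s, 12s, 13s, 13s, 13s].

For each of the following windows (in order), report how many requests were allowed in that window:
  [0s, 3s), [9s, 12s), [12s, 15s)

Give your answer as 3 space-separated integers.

Processing requests:
  req#1 t=0s (window 0): ALLOW
  req#2 t=0s (window 0): ALLOW
  req#3 t=0s (window 0): ALLOW
  req#4 t=0s (window 0): DENY
  req#5 t=0s (window 0): DENY
  req#6 t=0s (window 0): DENY
  req#7 t=0s (window 0): DENY
  req#8 t=0s (window 0): DENY
  req#9 t=0s (window 0): DENY
  req#10 t=0s (window 0): DENY
  req#11 t=0s (window 0): DENY
  req#12 t=0s (window 0): DENY
  req#13 t=11s (window 3): ALLOW
  req#14 t=11s (window 3): ALLOW
  req#15 t=11s (window 3): ALLOW
  req#16 t=12s (window 4): ALLOW
  req#17 t=12s (window 4): ALLOW
  req#18 t=12s (window 4): ALLOW
  req#19 t=12s (window 4): DENY
  req#20 t=12s (window 4): DENY
  req#21 t=12s (window 4): DENY
  req#22 t=13s (window 4): DENY
  req#23 t=13s (window 4): DENY
  req#24 t=13s (window 4): DENY

Allowed counts by window: 3 3 3

Answer: 3 3 3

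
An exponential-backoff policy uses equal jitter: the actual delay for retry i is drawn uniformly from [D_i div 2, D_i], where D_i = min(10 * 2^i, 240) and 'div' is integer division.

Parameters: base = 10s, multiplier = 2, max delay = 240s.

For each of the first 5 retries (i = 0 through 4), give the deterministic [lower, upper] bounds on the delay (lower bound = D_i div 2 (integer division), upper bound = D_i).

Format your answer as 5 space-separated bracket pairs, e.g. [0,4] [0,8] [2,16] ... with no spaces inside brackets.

Answer: [5,10] [10,20] [20,40] [40,80] [80,160]

Derivation:
Computing bounds per retry:
  i=0: D_i=min(10*2^0,240)=10, bounds=[5,10]
  i=1: D_i=min(10*2^1,240)=20, bounds=[10,20]
  i=2: D_i=min(10*2^2,240)=40, bounds=[20,40]
  i=3: D_i=min(10*2^3,240)=80, bounds=[40,80]
  i=4: D_i=min(10*2^4,240)=160, bounds=[80,160]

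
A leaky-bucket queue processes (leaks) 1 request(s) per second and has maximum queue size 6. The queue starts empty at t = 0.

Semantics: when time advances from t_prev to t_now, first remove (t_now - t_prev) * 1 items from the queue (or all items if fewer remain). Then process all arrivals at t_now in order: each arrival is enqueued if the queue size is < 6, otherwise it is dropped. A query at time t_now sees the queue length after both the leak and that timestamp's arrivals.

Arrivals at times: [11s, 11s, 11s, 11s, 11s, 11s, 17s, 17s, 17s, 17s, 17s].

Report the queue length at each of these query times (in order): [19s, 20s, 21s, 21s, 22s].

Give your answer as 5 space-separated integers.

Queue lengths at query times:
  query t=19s: backlog = 3
  query t=20s: backlog = 2
  query t=21s: backlog = 1
  query t=21s: backlog = 1
  query t=22s: backlog = 0

Answer: 3 2 1 1 0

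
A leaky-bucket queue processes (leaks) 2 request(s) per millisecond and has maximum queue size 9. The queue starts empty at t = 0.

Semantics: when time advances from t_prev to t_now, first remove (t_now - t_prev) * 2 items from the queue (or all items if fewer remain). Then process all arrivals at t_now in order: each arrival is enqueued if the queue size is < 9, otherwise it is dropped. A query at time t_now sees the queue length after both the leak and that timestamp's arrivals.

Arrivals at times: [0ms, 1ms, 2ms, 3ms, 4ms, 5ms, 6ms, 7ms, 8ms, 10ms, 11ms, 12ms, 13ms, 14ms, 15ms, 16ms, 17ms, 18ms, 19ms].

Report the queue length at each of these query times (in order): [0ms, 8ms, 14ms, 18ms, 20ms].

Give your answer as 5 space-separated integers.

Answer: 1 1 1 1 0

Derivation:
Queue lengths at query times:
  query t=0ms: backlog = 1
  query t=8ms: backlog = 1
  query t=14ms: backlog = 1
  query t=18ms: backlog = 1
  query t=20ms: backlog = 0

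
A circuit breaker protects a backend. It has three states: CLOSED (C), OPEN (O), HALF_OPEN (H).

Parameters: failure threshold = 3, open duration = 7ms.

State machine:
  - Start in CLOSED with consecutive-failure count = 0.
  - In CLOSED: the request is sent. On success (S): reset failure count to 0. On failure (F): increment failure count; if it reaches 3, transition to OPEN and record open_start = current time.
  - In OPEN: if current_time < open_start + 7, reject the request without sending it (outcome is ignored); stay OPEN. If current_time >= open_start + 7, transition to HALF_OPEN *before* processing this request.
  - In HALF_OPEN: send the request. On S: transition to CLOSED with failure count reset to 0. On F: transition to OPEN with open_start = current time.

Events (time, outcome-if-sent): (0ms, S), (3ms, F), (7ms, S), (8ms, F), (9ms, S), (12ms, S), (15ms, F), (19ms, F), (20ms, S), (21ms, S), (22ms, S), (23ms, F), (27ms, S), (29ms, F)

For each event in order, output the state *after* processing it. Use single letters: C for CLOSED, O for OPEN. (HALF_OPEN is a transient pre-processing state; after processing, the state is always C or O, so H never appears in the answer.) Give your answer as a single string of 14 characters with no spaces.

Answer: CCCCCCCCCCCCCC

Derivation:
State after each event:
  event#1 t=0ms outcome=S: state=CLOSED
  event#2 t=3ms outcome=F: state=CLOSED
  event#3 t=7ms outcome=S: state=CLOSED
  event#4 t=8ms outcome=F: state=CLOSED
  event#5 t=9ms outcome=S: state=CLOSED
  event#6 t=12ms outcome=S: state=CLOSED
  event#7 t=15ms outcome=F: state=CLOSED
  event#8 t=19ms outcome=F: state=CLOSED
  event#9 t=20ms outcome=S: state=CLOSED
  event#10 t=21ms outcome=S: state=CLOSED
  event#11 t=22ms outcome=S: state=CLOSED
  event#12 t=23ms outcome=F: state=CLOSED
  event#13 t=27ms outcome=S: state=CLOSED
  event#14 t=29ms outcome=F: state=CLOSED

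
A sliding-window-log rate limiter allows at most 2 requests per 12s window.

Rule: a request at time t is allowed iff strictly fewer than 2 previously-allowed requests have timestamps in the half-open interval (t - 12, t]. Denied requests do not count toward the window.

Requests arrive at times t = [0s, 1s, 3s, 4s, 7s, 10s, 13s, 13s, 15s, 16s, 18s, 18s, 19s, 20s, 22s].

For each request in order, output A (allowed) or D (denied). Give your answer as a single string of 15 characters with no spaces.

Answer: AADDDDAADDDDDDD

Derivation:
Tracking allowed requests in the window:
  req#1 t=0s: ALLOW
  req#2 t=1s: ALLOW
  req#3 t=3s: DENY
  req#4 t=4s: DENY
  req#5 t=7s: DENY
  req#6 t=10s: DENY
  req#7 t=13s: ALLOW
  req#8 t=13s: ALLOW
  req#9 t=15s: DENY
  req#10 t=16s: DENY
  req#11 t=18s: DENY
  req#12 t=18s: DENY
  req#13 t=19s: DENY
  req#14 t=20s: DENY
  req#15 t=22s: DENY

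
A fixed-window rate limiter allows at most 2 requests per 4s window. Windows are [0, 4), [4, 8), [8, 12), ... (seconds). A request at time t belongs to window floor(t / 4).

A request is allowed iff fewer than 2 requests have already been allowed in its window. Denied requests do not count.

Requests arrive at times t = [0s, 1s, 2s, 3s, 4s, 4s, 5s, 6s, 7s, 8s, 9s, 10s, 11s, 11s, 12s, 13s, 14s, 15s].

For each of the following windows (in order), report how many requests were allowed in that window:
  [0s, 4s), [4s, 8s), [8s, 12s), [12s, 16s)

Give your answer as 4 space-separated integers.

Answer: 2 2 2 2

Derivation:
Processing requests:
  req#1 t=0s (window 0): ALLOW
  req#2 t=1s (window 0): ALLOW
  req#3 t=2s (window 0): DENY
  req#4 t=3s (window 0): DENY
  req#5 t=4s (window 1): ALLOW
  req#6 t=4s (window 1): ALLOW
  req#7 t=5s (window 1): DENY
  req#8 t=6s (window 1): DENY
  req#9 t=7s (window 1): DENY
  req#10 t=8s (window 2): ALLOW
  req#11 t=9s (window 2): ALLOW
  req#12 t=10s (window 2): DENY
  req#13 t=11s (window 2): DENY
  req#14 t=11s (window 2): DENY
  req#15 t=12s (window 3): ALLOW
  req#16 t=13s (window 3): ALLOW
  req#17 t=14s (window 3): DENY
  req#18 t=15s (window 3): DENY

Allowed counts by window: 2 2 2 2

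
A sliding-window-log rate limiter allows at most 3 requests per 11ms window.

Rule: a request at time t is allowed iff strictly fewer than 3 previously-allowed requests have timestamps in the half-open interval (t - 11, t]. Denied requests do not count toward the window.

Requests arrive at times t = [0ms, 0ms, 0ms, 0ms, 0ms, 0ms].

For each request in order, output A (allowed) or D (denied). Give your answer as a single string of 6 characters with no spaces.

Tracking allowed requests in the window:
  req#1 t=0ms: ALLOW
  req#2 t=0ms: ALLOW
  req#3 t=0ms: ALLOW
  req#4 t=0ms: DENY
  req#5 t=0ms: DENY
  req#6 t=0ms: DENY

Answer: AAADDD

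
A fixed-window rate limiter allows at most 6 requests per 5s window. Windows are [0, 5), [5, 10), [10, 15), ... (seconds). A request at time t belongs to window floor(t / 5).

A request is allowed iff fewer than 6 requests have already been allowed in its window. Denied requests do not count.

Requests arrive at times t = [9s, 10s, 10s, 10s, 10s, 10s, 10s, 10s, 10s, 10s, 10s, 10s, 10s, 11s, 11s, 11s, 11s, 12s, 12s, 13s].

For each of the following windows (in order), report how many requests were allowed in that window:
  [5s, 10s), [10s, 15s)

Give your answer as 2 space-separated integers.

Processing requests:
  req#1 t=9s (window 1): ALLOW
  req#2 t=10s (window 2): ALLOW
  req#3 t=10s (window 2): ALLOW
  req#4 t=10s (window 2): ALLOW
  req#5 t=10s (window 2): ALLOW
  req#6 t=10s (window 2): ALLOW
  req#7 t=10s (window 2): ALLOW
  req#8 t=10s (window 2): DENY
  req#9 t=10s (window 2): DENY
  req#10 t=10s (window 2): DENY
  req#11 t=10s (window 2): DENY
  req#12 t=10s (window 2): DENY
  req#13 t=10s (window 2): DENY
  req#14 t=11s (window 2): DENY
  req#15 t=11s (window 2): DENY
  req#16 t=11s (window 2): DENY
  req#17 t=11s (window 2): DENY
  req#18 t=12s (window 2): DENY
  req#19 t=12s (window 2): DENY
  req#20 t=13s (window 2): DENY

Allowed counts by window: 1 6

Answer: 1 6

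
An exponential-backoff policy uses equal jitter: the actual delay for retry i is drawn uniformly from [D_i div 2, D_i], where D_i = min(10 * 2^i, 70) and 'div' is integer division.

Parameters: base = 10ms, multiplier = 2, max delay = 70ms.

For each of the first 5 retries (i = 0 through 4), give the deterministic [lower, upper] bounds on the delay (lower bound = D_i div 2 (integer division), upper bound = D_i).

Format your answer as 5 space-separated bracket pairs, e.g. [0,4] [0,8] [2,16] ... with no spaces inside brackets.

Answer: [5,10] [10,20] [20,40] [35,70] [35,70]

Derivation:
Computing bounds per retry:
  i=0: D_i=min(10*2^0,70)=10, bounds=[5,10]
  i=1: D_i=min(10*2^1,70)=20, bounds=[10,20]
  i=2: D_i=min(10*2^2,70)=40, bounds=[20,40]
  i=3: D_i=min(10*2^3,70)=70, bounds=[35,70]
  i=4: D_i=min(10*2^4,70)=70, bounds=[35,70]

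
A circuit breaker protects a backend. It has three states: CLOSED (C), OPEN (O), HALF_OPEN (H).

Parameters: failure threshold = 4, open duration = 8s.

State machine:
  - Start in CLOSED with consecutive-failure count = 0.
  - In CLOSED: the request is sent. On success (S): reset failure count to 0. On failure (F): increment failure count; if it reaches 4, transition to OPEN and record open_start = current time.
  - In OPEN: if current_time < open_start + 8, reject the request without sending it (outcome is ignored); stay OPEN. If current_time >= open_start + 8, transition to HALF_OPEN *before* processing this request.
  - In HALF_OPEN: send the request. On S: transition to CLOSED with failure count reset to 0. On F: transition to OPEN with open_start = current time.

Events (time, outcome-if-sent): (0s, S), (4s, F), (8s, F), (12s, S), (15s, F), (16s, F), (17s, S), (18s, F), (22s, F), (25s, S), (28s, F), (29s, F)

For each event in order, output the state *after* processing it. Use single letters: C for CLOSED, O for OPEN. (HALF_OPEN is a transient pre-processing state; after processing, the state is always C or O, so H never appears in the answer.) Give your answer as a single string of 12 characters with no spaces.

Answer: CCCCCCCCCCCC

Derivation:
State after each event:
  event#1 t=0s outcome=S: state=CLOSED
  event#2 t=4s outcome=F: state=CLOSED
  event#3 t=8s outcome=F: state=CLOSED
  event#4 t=12s outcome=S: state=CLOSED
  event#5 t=15s outcome=F: state=CLOSED
  event#6 t=16s outcome=F: state=CLOSED
  event#7 t=17s outcome=S: state=CLOSED
  event#8 t=18s outcome=F: state=CLOSED
  event#9 t=22s outcome=F: state=CLOSED
  event#10 t=25s outcome=S: state=CLOSED
  event#11 t=28s outcome=F: state=CLOSED
  event#12 t=29s outcome=F: state=CLOSED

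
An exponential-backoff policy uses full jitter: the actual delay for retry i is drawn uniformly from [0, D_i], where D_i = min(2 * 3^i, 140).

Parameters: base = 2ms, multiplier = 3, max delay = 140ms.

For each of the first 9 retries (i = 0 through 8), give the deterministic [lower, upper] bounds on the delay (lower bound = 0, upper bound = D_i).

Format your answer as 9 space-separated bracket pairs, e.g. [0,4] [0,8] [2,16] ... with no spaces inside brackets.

Computing bounds per retry:
  i=0: D_i=min(2*3^0,140)=2, bounds=[0,2]
  i=1: D_i=min(2*3^1,140)=6, bounds=[0,6]
  i=2: D_i=min(2*3^2,140)=18, bounds=[0,18]
  i=3: D_i=min(2*3^3,140)=54, bounds=[0,54]
  i=4: D_i=min(2*3^4,140)=140, bounds=[0,140]
  i=5: D_i=min(2*3^5,140)=140, bounds=[0,140]
  i=6: D_i=min(2*3^6,140)=140, bounds=[0,140]
  i=7: D_i=min(2*3^7,140)=140, bounds=[0,140]
  i=8: D_i=min(2*3^8,140)=140, bounds=[0,140]

Answer: [0,2] [0,6] [0,18] [0,54] [0,140] [0,140] [0,140] [0,140] [0,140]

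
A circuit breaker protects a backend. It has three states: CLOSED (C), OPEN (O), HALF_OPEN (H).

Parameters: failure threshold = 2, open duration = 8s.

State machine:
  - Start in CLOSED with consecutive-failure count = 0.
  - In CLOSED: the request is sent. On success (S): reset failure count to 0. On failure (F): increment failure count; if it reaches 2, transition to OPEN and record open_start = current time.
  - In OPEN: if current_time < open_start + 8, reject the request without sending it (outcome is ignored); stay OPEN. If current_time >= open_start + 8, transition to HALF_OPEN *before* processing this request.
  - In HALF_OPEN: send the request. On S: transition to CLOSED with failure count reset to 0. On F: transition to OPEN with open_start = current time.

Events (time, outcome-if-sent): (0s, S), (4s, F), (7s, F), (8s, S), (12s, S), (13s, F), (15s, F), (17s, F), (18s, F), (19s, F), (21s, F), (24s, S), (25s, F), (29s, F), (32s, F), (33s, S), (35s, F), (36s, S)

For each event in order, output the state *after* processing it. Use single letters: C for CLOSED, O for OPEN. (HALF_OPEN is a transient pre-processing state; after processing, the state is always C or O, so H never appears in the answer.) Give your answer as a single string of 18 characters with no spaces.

Answer: CCOOOOOOOOOCCOOOOO

Derivation:
State after each event:
  event#1 t=0s outcome=S: state=CLOSED
  event#2 t=4s outcome=F: state=CLOSED
  event#3 t=7s outcome=F: state=OPEN
  event#4 t=8s outcome=S: state=OPEN
  event#5 t=12s outcome=S: state=OPEN
  event#6 t=13s outcome=F: state=OPEN
  event#7 t=15s outcome=F: state=OPEN
  event#8 t=17s outcome=F: state=OPEN
  event#9 t=18s outcome=F: state=OPEN
  event#10 t=19s outcome=F: state=OPEN
  event#11 t=21s outcome=F: state=OPEN
  event#12 t=24s outcome=S: state=CLOSED
  event#13 t=25s outcome=F: state=CLOSED
  event#14 t=29s outcome=F: state=OPEN
  event#15 t=32s outcome=F: state=OPEN
  event#16 t=33s outcome=S: state=OPEN
  event#17 t=35s outcome=F: state=OPEN
  event#18 t=36s outcome=S: state=OPEN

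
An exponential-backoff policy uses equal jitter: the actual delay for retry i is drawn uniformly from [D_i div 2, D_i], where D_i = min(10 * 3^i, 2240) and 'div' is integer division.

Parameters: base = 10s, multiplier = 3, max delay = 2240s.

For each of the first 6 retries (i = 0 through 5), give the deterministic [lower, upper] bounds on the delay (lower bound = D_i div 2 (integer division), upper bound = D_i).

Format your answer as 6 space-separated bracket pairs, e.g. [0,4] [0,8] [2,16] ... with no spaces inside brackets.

Computing bounds per retry:
  i=0: D_i=min(10*3^0,2240)=10, bounds=[5,10]
  i=1: D_i=min(10*3^1,2240)=30, bounds=[15,30]
  i=2: D_i=min(10*3^2,2240)=90, bounds=[45,90]
  i=3: D_i=min(10*3^3,2240)=270, bounds=[135,270]
  i=4: D_i=min(10*3^4,2240)=810, bounds=[405,810]
  i=5: D_i=min(10*3^5,2240)=2240, bounds=[1120,2240]

Answer: [5,10] [15,30] [45,90] [135,270] [405,810] [1120,2240]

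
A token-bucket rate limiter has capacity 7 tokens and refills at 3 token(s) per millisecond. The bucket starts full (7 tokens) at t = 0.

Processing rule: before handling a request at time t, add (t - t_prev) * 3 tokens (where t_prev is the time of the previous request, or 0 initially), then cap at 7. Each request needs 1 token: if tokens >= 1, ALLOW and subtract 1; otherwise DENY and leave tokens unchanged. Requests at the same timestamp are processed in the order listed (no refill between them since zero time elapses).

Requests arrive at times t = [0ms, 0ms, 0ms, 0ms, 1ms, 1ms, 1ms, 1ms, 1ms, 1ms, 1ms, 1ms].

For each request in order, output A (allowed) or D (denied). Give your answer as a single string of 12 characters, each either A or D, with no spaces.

Answer: AAAAAAAAAADD

Derivation:
Simulating step by step:
  req#1 t=0ms: ALLOW
  req#2 t=0ms: ALLOW
  req#3 t=0ms: ALLOW
  req#4 t=0ms: ALLOW
  req#5 t=1ms: ALLOW
  req#6 t=1ms: ALLOW
  req#7 t=1ms: ALLOW
  req#8 t=1ms: ALLOW
  req#9 t=1ms: ALLOW
  req#10 t=1ms: ALLOW
  req#11 t=1ms: DENY
  req#12 t=1ms: DENY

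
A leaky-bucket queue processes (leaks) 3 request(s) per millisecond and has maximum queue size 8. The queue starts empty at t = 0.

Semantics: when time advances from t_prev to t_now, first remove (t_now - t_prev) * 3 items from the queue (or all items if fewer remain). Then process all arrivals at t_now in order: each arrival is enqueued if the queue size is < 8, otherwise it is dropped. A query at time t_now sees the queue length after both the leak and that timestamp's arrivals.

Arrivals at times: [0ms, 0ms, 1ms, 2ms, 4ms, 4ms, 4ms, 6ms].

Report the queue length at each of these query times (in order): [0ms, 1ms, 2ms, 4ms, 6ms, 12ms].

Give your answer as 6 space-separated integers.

Answer: 2 1 1 3 1 0

Derivation:
Queue lengths at query times:
  query t=0ms: backlog = 2
  query t=1ms: backlog = 1
  query t=2ms: backlog = 1
  query t=4ms: backlog = 3
  query t=6ms: backlog = 1
  query t=12ms: backlog = 0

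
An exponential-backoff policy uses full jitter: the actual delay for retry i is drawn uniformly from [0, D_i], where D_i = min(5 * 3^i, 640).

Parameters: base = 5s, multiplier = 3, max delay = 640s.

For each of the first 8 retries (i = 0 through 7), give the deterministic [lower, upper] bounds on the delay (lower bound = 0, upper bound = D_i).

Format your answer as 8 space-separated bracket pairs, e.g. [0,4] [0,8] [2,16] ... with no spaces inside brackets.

Computing bounds per retry:
  i=0: D_i=min(5*3^0,640)=5, bounds=[0,5]
  i=1: D_i=min(5*3^1,640)=15, bounds=[0,15]
  i=2: D_i=min(5*3^2,640)=45, bounds=[0,45]
  i=3: D_i=min(5*3^3,640)=135, bounds=[0,135]
  i=4: D_i=min(5*3^4,640)=405, bounds=[0,405]
  i=5: D_i=min(5*3^5,640)=640, bounds=[0,640]
  i=6: D_i=min(5*3^6,640)=640, bounds=[0,640]
  i=7: D_i=min(5*3^7,640)=640, bounds=[0,640]

Answer: [0,5] [0,15] [0,45] [0,135] [0,405] [0,640] [0,640] [0,640]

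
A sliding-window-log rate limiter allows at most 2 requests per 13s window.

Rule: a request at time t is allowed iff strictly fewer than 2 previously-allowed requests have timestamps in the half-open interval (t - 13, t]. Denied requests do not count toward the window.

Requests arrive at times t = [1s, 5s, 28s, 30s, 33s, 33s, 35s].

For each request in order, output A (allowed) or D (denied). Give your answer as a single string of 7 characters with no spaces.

Tracking allowed requests in the window:
  req#1 t=1s: ALLOW
  req#2 t=5s: ALLOW
  req#3 t=28s: ALLOW
  req#4 t=30s: ALLOW
  req#5 t=33s: DENY
  req#6 t=33s: DENY
  req#7 t=35s: DENY

Answer: AAAADDD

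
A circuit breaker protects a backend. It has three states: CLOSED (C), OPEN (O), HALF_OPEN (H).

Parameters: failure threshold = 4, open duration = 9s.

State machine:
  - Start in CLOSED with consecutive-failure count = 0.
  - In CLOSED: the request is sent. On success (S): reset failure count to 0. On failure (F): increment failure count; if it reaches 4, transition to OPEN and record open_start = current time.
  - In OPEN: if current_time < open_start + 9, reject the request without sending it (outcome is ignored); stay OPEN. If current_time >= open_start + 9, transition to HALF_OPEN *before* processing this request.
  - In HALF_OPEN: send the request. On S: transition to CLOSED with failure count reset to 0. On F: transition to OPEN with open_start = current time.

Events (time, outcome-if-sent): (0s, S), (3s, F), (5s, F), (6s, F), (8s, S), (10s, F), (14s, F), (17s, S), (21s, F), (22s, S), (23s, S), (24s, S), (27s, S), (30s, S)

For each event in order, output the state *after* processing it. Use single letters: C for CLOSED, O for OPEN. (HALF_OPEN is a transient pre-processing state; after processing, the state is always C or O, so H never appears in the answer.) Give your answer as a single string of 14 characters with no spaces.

State after each event:
  event#1 t=0s outcome=S: state=CLOSED
  event#2 t=3s outcome=F: state=CLOSED
  event#3 t=5s outcome=F: state=CLOSED
  event#4 t=6s outcome=F: state=CLOSED
  event#5 t=8s outcome=S: state=CLOSED
  event#6 t=10s outcome=F: state=CLOSED
  event#7 t=14s outcome=F: state=CLOSED
  event#8 t=17s outcome=S: state=CLOSED
  event#9 t=21s outcome=F: state=CLOSED
  event#10 t=22s outcome=S: state=CLOSED
  event#11 t=23s outcome=S: state=CLOSED
  event#12 t=24s outcome=S: state=CLOSED
  event#13 t=27s outcome=S: state=CLOSED
  event#14 t=30s outcome=S: state=CLOSED

Answer: CCCCCCCCCCCCCC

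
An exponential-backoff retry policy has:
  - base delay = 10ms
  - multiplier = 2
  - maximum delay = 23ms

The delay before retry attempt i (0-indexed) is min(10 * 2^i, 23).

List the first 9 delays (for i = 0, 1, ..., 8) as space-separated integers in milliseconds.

Answer: 10 20 23 23 23 23 23 23 23

Derivation:
Computing each delay:
  i=0: min(10*2^0, 23) = 10
  i=1: min(10*2^1, 23) = 20
  i=2: min(10*2^2, 23) = 23
  i=3: min(10*2^3, 23) = 23
  i=4: min(10*2^4, 23) = 23
  i=5: min(10*2^5, 23) = 23
  i=6: min(10*2^6, 23) = 23
  i=7: min(10*2^7, 23) = 23
  i=8: min(10*2^8, 23) = 23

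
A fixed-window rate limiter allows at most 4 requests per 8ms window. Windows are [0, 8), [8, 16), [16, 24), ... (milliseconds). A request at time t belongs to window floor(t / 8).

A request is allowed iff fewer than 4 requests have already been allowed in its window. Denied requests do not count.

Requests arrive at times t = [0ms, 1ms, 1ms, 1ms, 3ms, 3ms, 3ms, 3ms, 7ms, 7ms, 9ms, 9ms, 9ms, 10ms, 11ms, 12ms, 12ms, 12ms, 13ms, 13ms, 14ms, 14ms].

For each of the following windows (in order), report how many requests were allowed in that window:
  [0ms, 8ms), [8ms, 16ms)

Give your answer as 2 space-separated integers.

Processing requests:
  req#1 t=0ms (window 0): ALLOW
  req#2 t=1ms (window 0): ALLOW
  req#3 t=1ms (window 0): ALLOW
  req#4 t=1ms (window 0): ALLOW
  req#5 t=3ms (window 0): DENY
  req#6 t=3ms (window 0): DENY
  req#7 t=3ms (window 0): DENY
  req#8 t=3ms (window 0): DENY
  req#9 t=7ms (window 0): DENY
  req#10 t=7ms (window 0): DENY
  req#11 t=9ms (window 1): ALLOW
  req#12 t=9ms (window 1): ALLOW
  req#13 t=9ms (window 1): ALLOW
  req#14 t=10ms (window 1): ALLOW
  req#15 t=11ms (window 1): DENY
  req#16 t=12ms (window 1): DENY
  req#17 t=12ms (window 1): DENY
  req#18 t=12ms (window 1): DENY
  req#19 t=13ms (window 1): DENY
  req#20 t=13ms (window 1): DENY
  req#21 t=14ms (window 1): DENY
  req#22 t=14ms (window 1): DENY

Allowed counts by window: 4 4

Answer: 4 4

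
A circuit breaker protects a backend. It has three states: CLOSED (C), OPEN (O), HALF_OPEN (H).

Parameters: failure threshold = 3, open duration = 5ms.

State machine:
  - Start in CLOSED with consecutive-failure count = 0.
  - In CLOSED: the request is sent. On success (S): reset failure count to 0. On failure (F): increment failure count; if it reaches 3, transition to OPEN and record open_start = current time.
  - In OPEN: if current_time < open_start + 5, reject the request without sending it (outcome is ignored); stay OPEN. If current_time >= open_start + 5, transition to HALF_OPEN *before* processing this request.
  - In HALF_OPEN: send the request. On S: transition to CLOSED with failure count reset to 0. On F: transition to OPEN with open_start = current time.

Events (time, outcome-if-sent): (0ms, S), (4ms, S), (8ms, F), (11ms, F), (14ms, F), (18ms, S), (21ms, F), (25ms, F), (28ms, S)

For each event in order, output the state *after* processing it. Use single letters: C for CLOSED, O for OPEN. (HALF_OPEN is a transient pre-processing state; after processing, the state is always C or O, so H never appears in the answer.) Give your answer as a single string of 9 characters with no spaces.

State after each event:
  event#1 t=0ms outcome=S: state=CLOSED
  event#2 t=4ms outcome=S: state=CLOSED
  event#3 t=8ms outcome=F: state=CLOSED
  event#4 t=11ms outcome=F: state=CLOSED
  event#5 t=14ms outcome=F: state=OPEN
  event#6 t=18ms outcome=S: state=OPEN
  event#7 t=21ms outcome=F: state=OPEN
  event#8 t=25ms outcome=F: state=OPEN
  event#9 t=28ms outcome=S: state=CLOSED

Answer: CCCCOOOOC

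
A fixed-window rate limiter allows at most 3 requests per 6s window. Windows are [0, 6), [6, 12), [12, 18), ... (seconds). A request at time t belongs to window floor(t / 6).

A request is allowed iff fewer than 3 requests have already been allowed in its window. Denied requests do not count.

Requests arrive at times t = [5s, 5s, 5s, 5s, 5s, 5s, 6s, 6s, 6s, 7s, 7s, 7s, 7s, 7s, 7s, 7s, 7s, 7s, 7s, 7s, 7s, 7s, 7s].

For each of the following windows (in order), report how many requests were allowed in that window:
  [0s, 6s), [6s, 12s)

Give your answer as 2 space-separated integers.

Processing requests:
  req#1 t=5s (window 0): ALLOW
  req#2 t=5s (window 0): ALLOW
  req#3 t=5s (window 0): ALLOW
  req#4 t=5s (window 0): DENY
  req#5 t=5s (window 0): DENY
  req#6 t=5s (window 0): DENY
  req#7 t=6s (window 1): ALLOW
  req#8 t=6s (window 1): ALLOW
  req#9 t=6s (window 1): ALLOW
  req#10 t=7s (window 1): DENY
  req#11 t=7s (window 1): DENY
  req#12 t=7s (window 1): DENY
  req#13 t=7s (window 1): DENY
  req#14 t=7s (window 1): DENY
  req#15 t=7s (window 1): DENY
  req#16 t=7s (window 1): DENY
  req#17 t=7s (window 1): DENY
  req#18 t=7s (window 1): DENY
  req#19 t=7s (window 1): DENY
  req#20 t=7s (window 1): DENY
  req#21 t=7s (window 1): DENY
  req#22 t=7s (window 1): DENY
  req#23 t=7s (window 1): DENY

Allowed counts by window: 3 3

Answer: 3 3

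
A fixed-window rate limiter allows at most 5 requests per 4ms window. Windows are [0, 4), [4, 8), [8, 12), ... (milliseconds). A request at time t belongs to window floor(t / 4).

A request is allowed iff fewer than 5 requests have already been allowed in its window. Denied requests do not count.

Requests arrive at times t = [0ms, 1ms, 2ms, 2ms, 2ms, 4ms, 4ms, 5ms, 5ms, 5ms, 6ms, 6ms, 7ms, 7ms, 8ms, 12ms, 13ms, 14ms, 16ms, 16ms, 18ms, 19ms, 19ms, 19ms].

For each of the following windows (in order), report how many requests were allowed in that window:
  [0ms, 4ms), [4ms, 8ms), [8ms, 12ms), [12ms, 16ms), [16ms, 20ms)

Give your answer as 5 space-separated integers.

Answer: 5 5 1 3 5

Derivation:
Processing requests:
  req#1 t=0ms (window 0): ALLOW
  req#2 t=1ms (window 0): ALLOW
  req#3 t=2ms (window 0): ALLOW
  req#4 t=2ms (window 0): ALLOW
  req#5 t=2ms (window 0): ALLOW
  req#6 t=4ms (window 1): ALLOW
  req#7 t=4ms (window 1): ALLOW
  req#8 t=5ms (window 1): ALLOW
  req#9 t=5ms (window 1): ALLOW
  req#10 t=5ms (window 1): ALLOW
  req#11 t=6ms (window 1): DENY
  req#12 t=6ms (window 1): DENY
  req#13 t=7ms (window 1): DENY
  req#14 t=7ms (window 1): DENY
  req#15 t=8ms (window 2): ALLOW
  req#16 t=12ms (window 3): ALLOW
  req#17 t=13ms (window 3): ALLOW
  req#18 t=14ms (window 3): ALLOW
  req#19 t=16ms (window 4): ALLOW
  req#20 t=16ms (window 4): ALLOW
  req#21 t=18ms (window 4): ALLOW
  req#22 t=19ms (window 4): ALLOW
  req#23 t=19ms (window 4): ALLOW
  req#24 t=19ms (window 4): DENY

Allowed counts by window: 5 5 1 3 5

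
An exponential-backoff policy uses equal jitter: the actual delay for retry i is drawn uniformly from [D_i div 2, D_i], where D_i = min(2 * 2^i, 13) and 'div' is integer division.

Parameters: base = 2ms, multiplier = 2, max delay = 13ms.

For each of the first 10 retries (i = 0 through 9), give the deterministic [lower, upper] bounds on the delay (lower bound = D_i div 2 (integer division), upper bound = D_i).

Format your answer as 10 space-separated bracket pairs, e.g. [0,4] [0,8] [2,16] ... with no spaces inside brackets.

Computing bounds per retry:
  i=0: D_i=min(2*2^0,13)=2, bounds=[1,2]
  i=1: D_i=min(2*2^1,13)=4, bounds=[2,4]
  i=2: D_i=min(2*2^2,13)=8, bounds=[4,8]
  i=3: D_i=min(2*2^3,13)=13, bounds=[6,13]
  i=4: D_i=min(2*2^4,13)=13, bounds=[6,13]
  i=5: D_i=min(2*2^5,13)=13, bounds=[6,13]
  i=6: D_i=min(2*2^6,13)=13, bounds=[6,13]
  i=7: D_i=min(2*2^7,13)=13, bounds=[6,13]
  i=8: D_i=min(2*2^8,13)=13, bounds=[6,13]
  i=9: D_i=min(2*2^9,13)=13, bounds=[6,13]

Answer: [1,2] [2,4] [4,8] [6,13] [6,13] [6,13] [6,13] [6,13] [6,13] [6,13]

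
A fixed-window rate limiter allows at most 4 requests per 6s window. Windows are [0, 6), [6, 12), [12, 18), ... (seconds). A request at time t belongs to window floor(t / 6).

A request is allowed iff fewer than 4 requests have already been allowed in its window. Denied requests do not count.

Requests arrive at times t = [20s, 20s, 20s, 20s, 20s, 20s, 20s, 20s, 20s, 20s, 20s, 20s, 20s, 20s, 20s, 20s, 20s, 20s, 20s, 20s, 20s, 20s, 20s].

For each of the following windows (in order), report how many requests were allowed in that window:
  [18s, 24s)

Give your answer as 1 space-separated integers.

Processing requests:
  req#1 t=20s (window 3): ALLOW
  req#2 t=20s (window 3): ALLOW
  req#3 t=20s (window 3): ALLOW
  req#4 t=20s (window 3): ALLOW
  req#5 t=20s (window 3): DENY
  req#6 t=20s (window 3): DENY
  req#7 t=20s (window 3): DENY
  req#8 t=20s (window 3): DENY
  req#9 t=20s (window 3): DENY
  req#10 t=20s (window 3): DENY
  req#11 t=20s (window 3): DENY
  req#12 t=20s (window 3): DENY
  req#13 t=20s (window 3): DENY
  req#14 t=20s (window 3): DENY
  req#15 t=20s (window 3): DENY
  req#16 t=20s (window 3): DENY
  req#17 t=20s (window 3): DENY
  req#18 t=20s (window 3): DENY
  req#19 t=20s (window 3): DENY
  req#20 t=20s (window 3): DENY
  req#21 t=20s (window 3): DENY
  req#22 t=20s (window 3): DENY
  req#23 t=20s (window 3): DENY

Allowed counts by window: 4

Answer: 4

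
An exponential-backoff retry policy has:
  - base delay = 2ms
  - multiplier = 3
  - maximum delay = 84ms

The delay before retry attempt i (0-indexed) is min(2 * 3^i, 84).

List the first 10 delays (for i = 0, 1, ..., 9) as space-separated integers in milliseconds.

Computing each delay:
  i=0: min(2*3^0, 84) = 2
  i=1: min(2*3^1, 84) = 6
  i=2: min(2*3^2, 84) = 18
  i=3: min(2*3^3, 84) = 54
  i=4: min(2*3^4, 84) = 84
  i=5: min(2*3^5, 84) = 84
  i=6: min(2*3^6, 84) = 84
  i=7: min(2*3^7, 84) = 84
  i=8: min(2*3^8, 84) = 84
  i=9: min(2*3^9, 84) = 84

Answer: 2 6 18 54 84 84 84 84 84 84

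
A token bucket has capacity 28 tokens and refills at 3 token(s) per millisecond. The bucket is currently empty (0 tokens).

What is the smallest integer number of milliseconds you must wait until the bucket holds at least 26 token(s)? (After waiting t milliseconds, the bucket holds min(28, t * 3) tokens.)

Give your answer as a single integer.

Need t * 3 >= 26, so t >= 26/3.
Smallest integer t = ceil(26/3) = 9.

Answer: 9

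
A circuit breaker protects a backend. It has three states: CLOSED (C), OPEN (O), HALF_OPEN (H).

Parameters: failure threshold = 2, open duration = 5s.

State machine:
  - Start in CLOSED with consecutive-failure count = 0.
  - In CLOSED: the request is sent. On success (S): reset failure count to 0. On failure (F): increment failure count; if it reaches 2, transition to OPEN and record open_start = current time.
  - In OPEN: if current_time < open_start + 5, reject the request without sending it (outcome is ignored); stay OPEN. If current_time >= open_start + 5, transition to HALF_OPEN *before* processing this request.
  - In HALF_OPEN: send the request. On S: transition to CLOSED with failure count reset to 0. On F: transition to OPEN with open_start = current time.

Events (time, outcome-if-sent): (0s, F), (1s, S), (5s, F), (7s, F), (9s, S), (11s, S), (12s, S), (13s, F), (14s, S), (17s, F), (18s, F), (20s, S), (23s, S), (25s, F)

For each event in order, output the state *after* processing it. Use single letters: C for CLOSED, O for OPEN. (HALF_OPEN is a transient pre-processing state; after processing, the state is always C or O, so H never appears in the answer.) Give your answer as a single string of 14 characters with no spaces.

Answer: CCCOOOCCCCOOCC

Derivation:
State after each event:
  event#1 t=0s outcome=F: state=CLOSED
  event#2 t=1s outcome=S: state=CLOSED
  event#3 t=5s outcome=F: state=CLOSED
  event#4 t=7s outcome=F: state=OPEN
  event#5 t=9s outcome=S: state=OPEN
  event#6 t=11s outcome=S: state=OPEN
  event#7 t=12s outcome=S: state=CLOSED
  event#8 t=13s outcome=F: state=CLOSED
  event#9 t=14s outcome=S: state=CLOSED
  event#10 t=17s outcome=F: state=CLOSED
  event#11 t=18s outcome=F: state=OPEN
  event#12 t=20s outcome=S: state=OPEN
  event#13 t=23s outcome=S: state=CLOSED
  event#14 t=25s outcome=F: state=CLOSED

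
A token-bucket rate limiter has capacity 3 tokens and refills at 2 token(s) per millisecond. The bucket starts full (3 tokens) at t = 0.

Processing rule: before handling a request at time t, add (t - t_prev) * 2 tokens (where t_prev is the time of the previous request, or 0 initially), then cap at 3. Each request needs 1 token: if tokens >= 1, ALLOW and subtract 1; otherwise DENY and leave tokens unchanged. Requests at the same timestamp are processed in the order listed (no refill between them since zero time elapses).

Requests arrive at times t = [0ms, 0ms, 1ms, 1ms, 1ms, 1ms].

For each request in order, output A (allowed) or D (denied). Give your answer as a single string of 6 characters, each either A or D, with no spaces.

Answer: AAAAAD

Derivation:
Simulating step by step:
  req#1 t=0ms: ALLOW
  req#2 t=0ms: ALLOW
  req#3 t=1ms: ALLOW
  req#4 t=1ms: ALLOW
  req#5 t=1ms: ALLOW
  req#6 t=1ms: DENY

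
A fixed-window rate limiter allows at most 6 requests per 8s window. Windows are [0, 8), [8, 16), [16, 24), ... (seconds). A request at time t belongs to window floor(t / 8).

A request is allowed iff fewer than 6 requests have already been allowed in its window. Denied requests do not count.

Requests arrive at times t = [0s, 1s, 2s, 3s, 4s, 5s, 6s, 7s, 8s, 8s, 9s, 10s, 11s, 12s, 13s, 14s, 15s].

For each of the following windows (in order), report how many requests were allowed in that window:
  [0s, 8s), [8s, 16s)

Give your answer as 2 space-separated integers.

Processing requests:
  req#1 t=0s (window 0): ALLOW
  req#2 t=1s (window 0): ALLOW
  req#3 t=2s (window 0): ALLOW
  req#4 t=3s (window 0): ALLOW
  req#5 t=4s (window 0): ALLOW
  req#6 t=5s (window 0): ALLOW
  req#7 t=6s (window 0): DENY
  req#8 t=7s (window 0): DENY
  req#9 t=8s (window 1): ALLOW
  req#10 t=8s (window 1): ALLOW
  req#11 t=9s (window 1): ALLOW
  req#12 t=10s (window 1): ALLOW
  req#13 t=11s (window 1): ALLOW
  req#14 t=12s (window 1): ALLOW
  req#15 t=13s (window 1): DENY
  req#16 t=14s (window 1): DENY
  req#17 t=15s (window 1): DENY

Allowed counts by window: 6 6

Answer: 6 6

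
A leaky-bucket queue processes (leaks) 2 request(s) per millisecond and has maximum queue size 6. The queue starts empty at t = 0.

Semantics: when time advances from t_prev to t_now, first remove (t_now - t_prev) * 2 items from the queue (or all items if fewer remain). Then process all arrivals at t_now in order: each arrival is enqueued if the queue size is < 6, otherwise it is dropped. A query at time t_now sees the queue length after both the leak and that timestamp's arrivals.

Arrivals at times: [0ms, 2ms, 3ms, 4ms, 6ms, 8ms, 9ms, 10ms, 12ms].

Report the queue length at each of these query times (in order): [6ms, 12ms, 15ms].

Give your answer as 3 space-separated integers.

Queue lengths at query times:
  query t=6ms: backlog = 1
  query t=12ms: backlog = 1
  query t=15ms: backlog = 0

Answer: 1 1 0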